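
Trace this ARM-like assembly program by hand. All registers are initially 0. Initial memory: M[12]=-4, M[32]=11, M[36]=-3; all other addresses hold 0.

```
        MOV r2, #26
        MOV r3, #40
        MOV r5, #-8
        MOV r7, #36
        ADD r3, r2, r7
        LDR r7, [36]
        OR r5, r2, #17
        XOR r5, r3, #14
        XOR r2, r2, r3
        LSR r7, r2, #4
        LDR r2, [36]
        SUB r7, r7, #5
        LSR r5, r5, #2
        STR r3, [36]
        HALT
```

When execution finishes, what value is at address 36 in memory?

MOV r2, #26 → r2=26
MOV r3, #40 → r3=40
MOV r5, #-8 → r5=-8
MOV r7, #36 → r7=36
ADD r3, r2, r7 → r3=26+36=62
LDR r7, [36] → r7=M[36]=-3
OR r5, r2, #17 → r5=26|17=27
XOR r5, r3, #14 → r5=62^14=48
XOR r2, r2, r3 → r2=26^62=36
LSR r7, r2, #4 → r7=36>>4=2
LDR r2, [36] → r2=M[36]=-3
SUB r7, r7, #5 → r7=2-5=-3
LSR r5, r5, #2 → r5=48>>2=12
STR r3, [36] → M[36]=62
halt.

62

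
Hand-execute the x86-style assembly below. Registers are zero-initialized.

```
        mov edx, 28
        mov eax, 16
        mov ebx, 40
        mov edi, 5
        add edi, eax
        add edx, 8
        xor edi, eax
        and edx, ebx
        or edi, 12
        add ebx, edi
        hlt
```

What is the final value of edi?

edx=28
eax=16
ebx=40
edi=5
edi=5+16=21
edx=28+8=36
edi=21^16=5
edx=36&40=32
edi=5|12=13
ebx=40+13=53
halt.

13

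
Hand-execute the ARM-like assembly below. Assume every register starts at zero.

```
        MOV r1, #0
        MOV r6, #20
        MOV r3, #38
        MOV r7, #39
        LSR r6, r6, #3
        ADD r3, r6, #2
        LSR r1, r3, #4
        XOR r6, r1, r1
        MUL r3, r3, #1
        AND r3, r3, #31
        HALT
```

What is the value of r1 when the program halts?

0

r1=0
r6=20
r3=38
r7=39
r6=20>>3=2
r3=2+2=4
r1=4>>4=0
r6=0^0=0
r3=4*1=4
r3=4&31=4
halt.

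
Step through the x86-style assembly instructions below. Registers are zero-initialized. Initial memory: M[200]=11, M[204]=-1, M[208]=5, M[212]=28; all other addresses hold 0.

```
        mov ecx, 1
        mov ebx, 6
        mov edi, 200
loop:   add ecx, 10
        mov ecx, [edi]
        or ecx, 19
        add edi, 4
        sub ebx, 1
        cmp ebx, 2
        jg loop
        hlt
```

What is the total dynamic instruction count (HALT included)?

after mov ecx, 1: ecx=1
after mov ebx, 6: ebx=6
after mov edi, 200: edi=200
after add ecx, 10: ecx=1+10=11
after mov ecx, [edi]: ecx=M[200]=11
after or ecx, 19: ecx=11|19=27
after add edi, 4: edi=200+4=204
after sub ebx, 1: ebx=6-1=5
cmp ebx, 2  (cmp 5,2)
jg loop: taken
after add ecx, 10: ecx=27+10=37
after mov ecx, [edi]: ecx=M[204]=-1
after or ecx, 19: ecx=(-1)|19=-1
after add edi, 4: edi=204+4=208
after sub ebx, 1: ebx=5-1=4
cmp ebx, 2  (cmp 4,2)
jg loop: taken
after add ecx, 10: ecx=(-1)+10=9
after mov ecx, [edi]: ecx=M[208]=5
after or ecx, 19: ecx=5|19=23
after add edi, 4: edi=208+4=212
after sub ebx, 1: ebx=4-1=3
cmp ebx, 2  (cmp 3,2)
jg loop: taken
after add ecx, 10: ecx=23+10=33
after mov ecx, [edi]: ecx=M[212]=28
after or ecx, 19: ecx=28|19=31
after add edi, 4: edi=212+4=216
after sub ebx, 1: ebx=3-1=2
cmp ebx, 2  (cmp 2,2)
jg loop: not taken
halt.
Total executed instructions: 32.

32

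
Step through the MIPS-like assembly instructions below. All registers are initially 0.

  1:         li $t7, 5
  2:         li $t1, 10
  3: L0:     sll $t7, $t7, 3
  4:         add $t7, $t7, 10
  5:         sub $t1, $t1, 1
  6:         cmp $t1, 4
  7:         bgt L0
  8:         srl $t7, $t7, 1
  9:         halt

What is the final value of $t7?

li $t7, 5 → $t7=5
li $t1, 10 → $t1=10
sll $t7, $t7, 3 → $t7=5<<3=40
add $t7, $t7, 10 → $t7=40+10=50
sub $t1, $t1, 1 → $t1=10-1=9
cmp $t1, 4  (cmp 9,4)
bgt L0: taken
sll $t7, $t7, 3 → $t7=50<<3=400
add $t7, $t7, 10 → $t7=400+10=410
sub $t1, $t1, 1 → $t1=9-1=8
cmp $t1, 4  (cmp 8,4)
bgt L0: taken
sll $t7, $t7, 3 → $t7=410<<3=3280
add $t7, $t7, 10 → $t7=3280+10=3290
sub $t1, $t1, 1 → $t1=8-1=7
cmp $t1, 4  (cmp 7,4)
bgt L0: taken
sll $t7, $t7, 3 → $t7=3290<<3=26320
add $t7, $t7, 10 → $t7=26320+10=26330
sub $t1, $t1, 1 → $t1=7-1=6
cmp $t1, 4  (cmp 6,4)
bgt L0: taken
sll $t7, $t7, 3 → $t7=26330<<3=210640
add $t7, $t7, 10 → $t7=210640+10=210650
sub $t1, $t1, 1 → $t1=6-1=5
cmp $t1, 4  (cmp 5,4)
bgt L0: taken
sll $t7, $t7, 3 → $t7=210650<<3=1685200
add $t7, $t7, 10 → $t7=1685200+10=1685210
sub $t1, $t1, 1 → $t1=5-1=4
cmp $t1, 4  (cmp 4,4)
bgt L0: not taken
srl $t7, $t7, 1 → $t7=1685210>>1=842605
halt.

842605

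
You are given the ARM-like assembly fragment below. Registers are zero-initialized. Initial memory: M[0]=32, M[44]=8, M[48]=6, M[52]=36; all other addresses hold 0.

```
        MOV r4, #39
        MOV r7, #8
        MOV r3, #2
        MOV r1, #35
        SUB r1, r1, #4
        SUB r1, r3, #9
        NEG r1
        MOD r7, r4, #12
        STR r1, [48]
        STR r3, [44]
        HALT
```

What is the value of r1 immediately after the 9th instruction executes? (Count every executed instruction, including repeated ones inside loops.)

r4=39
r7=8
r3=2
r1=35
r1=35-4=31
r1=2-9=-7
r1=-(-7)=7
r7=39%12=3
STR r1, [48] → M[48]=7
After step 9: r1 = 7.

7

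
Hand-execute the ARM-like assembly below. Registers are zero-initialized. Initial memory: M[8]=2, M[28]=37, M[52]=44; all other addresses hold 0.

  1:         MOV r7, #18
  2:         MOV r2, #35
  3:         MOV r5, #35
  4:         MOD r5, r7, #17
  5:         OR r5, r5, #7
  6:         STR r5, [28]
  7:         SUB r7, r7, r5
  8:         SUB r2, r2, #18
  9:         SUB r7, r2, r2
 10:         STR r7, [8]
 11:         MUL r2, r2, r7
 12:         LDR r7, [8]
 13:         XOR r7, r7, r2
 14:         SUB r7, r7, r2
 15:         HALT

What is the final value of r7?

0

MOV r7, #18 → r7=18
MOV r2, #35 → r2=35
MOV r5, #35 → r5=35
MOD r5, r7, #17 → r5=18%17=1
OR r5, r5, #7 → r5=1|7=7
STR r5, [28] → M[28]=7
SUB r7, r7, r5 → r7=18-7=11
SUB r2, r2, #18 → r2=35-18=17
SUB r7, r2, r2 → r7=17-17=0
STR r7, [8] → M[8]=0
MUL r2, r2, r7 → r2=17*0=0
LDR r7, [8] → r7=M[8]=0
XOR r7, r7, r2 → r7=0^0=0
SUB r7, r7, r2 → r7=0-0=0
halt.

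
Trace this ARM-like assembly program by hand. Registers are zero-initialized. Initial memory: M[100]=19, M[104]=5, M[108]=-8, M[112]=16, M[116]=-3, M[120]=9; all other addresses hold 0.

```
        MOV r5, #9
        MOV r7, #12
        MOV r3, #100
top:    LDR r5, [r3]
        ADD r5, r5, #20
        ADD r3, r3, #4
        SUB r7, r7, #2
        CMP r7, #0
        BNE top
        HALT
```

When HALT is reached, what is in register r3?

after MOV r5, #9: r5=9
after MOV r7, #12: r7=12
after MOV r3, #100: r3=100
after LDR r5, [r3]: r5=M[100]=19
after ADD r5, r5, #20: r5=19+20=39
after ADD r3, r3, #4: r3=100+4=104
after SUB r7, r7, #2: r7=12-2=10
CMP r7, #0  (cmp 10,0)
BNE top: taken
after LDR r5, [r3]: r5=M[104]=5
after ADD r5, r5, #20: r5=5+20=25
after ADD r3, r3, #4: r3=104+4=108
after SUB r7, r7, #2: r7=10-2=8
CMP r7, #0  (cmp 8,0)
BNE top: taken
after LDR r5, [r3]: r5=M[108]=-8
after ADD r5, r5, #20: r5=(-8)+20=12
after ADD r3, r3, #4: r3=108+4=112
after SUB r7, r7, #2: r7=8-2=6
CMP r7, #0  (cmp 6,0)
BNE top: taken
after LDR r5, [r3]: r5=M[112]=16
after ADD r5, r5, #20: r5=16+20=36
after ADD r3, r3, #4: r3=112+4=116
after SUB r7, r7, #2: r7=6-2=4
CMP r7, #0  (cmp 4,0)
BNE top: taken
after LDR r5, [r3]: r5=M[116]=-3
after ADD r5, r5, #20: r5=(-3)+20=17
after ADD r3, r3, #4: r3=116+4=120
after SUB r7, r7, #2: r7=4-2=2
CMP r7, #0  (cmp 2,0)
BNE top: taken
after LDR r5, [r3]: r5=M[120]=9
after ADD r5, r5, #20: r5=9+20=29
after ADD r3, r3, #4: r3=120+4=124
after SUB r7, r7, #2: r7=2-2=0
CMP r7, #0  (cmp 0,0)
BNE top: not taken
halt.

124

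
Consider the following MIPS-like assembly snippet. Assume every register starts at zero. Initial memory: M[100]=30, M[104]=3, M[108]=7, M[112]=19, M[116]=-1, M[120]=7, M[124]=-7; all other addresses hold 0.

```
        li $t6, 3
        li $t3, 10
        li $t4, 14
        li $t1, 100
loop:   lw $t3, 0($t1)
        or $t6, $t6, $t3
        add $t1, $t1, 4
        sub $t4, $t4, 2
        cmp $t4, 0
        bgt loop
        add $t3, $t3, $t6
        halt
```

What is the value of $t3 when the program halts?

-8

$t6=3
$t3=10
$t4=14
$t1=100
$t3=M[100]=30
$t6=3|30=31
$t1=100+4=104
$t4=14-2=12
cmp $t4, 0  (cmp 12,0)
bgt loop: taken
$t3=M[104]=3
$t6=31|3=31
$t1=104+4=108
$t4=12-2=10
cmp $t4, 0  (cmp 10,0)
bgt loop: taken
$t3=M[108]=7
$t6=31|7=31
$t1=108+4=112
$t4=10-2=8
cmp $t4, 0  (cmp 8,0)
bgt loop: taken
$t3=M[112]=19
$t6=31|19=31
$t1=112+4=116
$t4=8-2=6
cmp $t4, 0  (cmp 6,0)
bgt loop: taken
$t3=M[116]=-1
$t6=31|(-1)=-1
$t1=116+4=120
$t4=6-2=4
cmp $t4, 0  (cmp 4,0)
bgt loop: taken
$t3=M[120]=7
$t6=(-1)|7=-1
$t1=120+4=124
$t4=4-2=2
cmp $t4, 0  (cmp 2,0)
bgt loop: taken
$t3=M[124]=-7
$t6=(-1)|(-7)=-1
$t1=124+4=128
$t4=2-2=0
cmp $t4, 0  (cmp 0,0)
bgt loop: not taken
$t3=(-7)+(-1)=-8
halt.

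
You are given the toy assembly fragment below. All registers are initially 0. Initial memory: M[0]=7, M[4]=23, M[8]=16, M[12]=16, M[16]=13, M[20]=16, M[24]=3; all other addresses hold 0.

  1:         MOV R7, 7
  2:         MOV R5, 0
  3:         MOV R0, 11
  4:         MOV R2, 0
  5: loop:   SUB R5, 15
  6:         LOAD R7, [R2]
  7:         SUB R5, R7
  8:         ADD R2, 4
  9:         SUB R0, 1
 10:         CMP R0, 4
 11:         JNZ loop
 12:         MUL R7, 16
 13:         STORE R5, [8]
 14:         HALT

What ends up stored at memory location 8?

-199

R7=7
R5=0
R0=11
R2=0
R5=0-15=-15
R7=M[0]=7
R5=(-15)-7=-22
R2=0+4=4
R0=11-1=10
CMP R0, 4  (cmp 10,4)
JNZ loop: taken
R5=(-22)-15=-37
R7=M[4]=23
R5=(-37)-23=-60
R2=4+4=8
R0=10-1=9
CMP R0, 4  (cmp 9,4)
JNZ loop: taken
R5=(-60)-15=-75
R7=M[8]=16
R5=(-75)-16=-91
R2=8+4=12
R0=9-1=8
CMP R0, 4  (cmp 8,4)
JNZ loop: taken
R5=(-91)-15=-106
R7=M[12]=16
R5=(-106)-16=-122
R2=12+4=16
R0=8-1=7
CMP R0, 4  (cmp 7,4)
JNZ loop: taken
R5=(-122)-15=-137
R7=M[16]=13
R5=(-137)-13=-150
R2=16+4=20
R0=7-1=6
CMP R0, 4  (cmp 6,4)
JNZ loop: taken
R5=(-150)-15=-165
R7=M[20]=16
R5=(-165)-16=-181
R2=20+4=24
R0=6-1=5
CMP R0, 4  (cmp 5,4)
JNZ loop: taken
R5=(-181)-15=-196
R7=M[24]=3
R5=(-196)-3=-199
R2=24+4=28
R0=5-1=4
CMP R0, 4  (cmp 4,4)
JNZ loop: not taken
R7=3*16=48
STORE R5, [8] → M[8]=-199
halt.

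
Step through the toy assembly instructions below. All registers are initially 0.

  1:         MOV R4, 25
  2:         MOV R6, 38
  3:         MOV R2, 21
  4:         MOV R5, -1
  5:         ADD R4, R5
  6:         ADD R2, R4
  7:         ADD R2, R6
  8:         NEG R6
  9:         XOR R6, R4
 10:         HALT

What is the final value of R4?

24

after MOV R4, 25: R4=25
after MOV R6, 38: R6=38
after MOV R2, 21: R2=21
after MOV R5, -1: R5=-1
after ADD R4, R5: R4=25+(-1)=24
after ADD R2, R4: R2=21+24=45
after ADD R2, R6: R2=45+38=83
after NEG R6: R6=-(38)=-38
after XOR R6, R4: R6=(-38)^24=-62
halt.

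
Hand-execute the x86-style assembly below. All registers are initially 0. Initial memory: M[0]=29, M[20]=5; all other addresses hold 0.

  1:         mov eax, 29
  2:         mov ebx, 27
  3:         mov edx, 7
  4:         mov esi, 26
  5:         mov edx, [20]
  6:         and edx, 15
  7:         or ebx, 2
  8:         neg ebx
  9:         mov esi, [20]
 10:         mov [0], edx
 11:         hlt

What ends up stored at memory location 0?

eax=29
ebx=27
edx=7
esi=26
edx=M[20]=5
edx=5&15=5
ebx=27|2=27
ebx=-(27)=-27
esi=M[20]=5
mov [0], edx → M[0]=5
halt.

5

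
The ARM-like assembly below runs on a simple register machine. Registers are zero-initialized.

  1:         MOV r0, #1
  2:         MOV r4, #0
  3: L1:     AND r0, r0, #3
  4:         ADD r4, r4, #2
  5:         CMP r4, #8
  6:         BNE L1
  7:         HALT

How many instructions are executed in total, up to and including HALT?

r0=1
r4=0
r0=1&3=1
r4=0+2=2
CMP r4, #8  (cmp 2,8)
BNE L1: taken
r0=1&3=1
r4=2+2=4
CMP r4, #8  (cmp 4,8)
BNE L1: taken
r0=1&3=1
r4=4+2=6
CMP r4, #8  (cmp 6,8)
BNE L1: taken
r0=1&3=1
r4=6+2=8
CMP r4, #8  (cmp 8,8)
BNE L1: not taken
halt.
Total executed instructions: 19.

19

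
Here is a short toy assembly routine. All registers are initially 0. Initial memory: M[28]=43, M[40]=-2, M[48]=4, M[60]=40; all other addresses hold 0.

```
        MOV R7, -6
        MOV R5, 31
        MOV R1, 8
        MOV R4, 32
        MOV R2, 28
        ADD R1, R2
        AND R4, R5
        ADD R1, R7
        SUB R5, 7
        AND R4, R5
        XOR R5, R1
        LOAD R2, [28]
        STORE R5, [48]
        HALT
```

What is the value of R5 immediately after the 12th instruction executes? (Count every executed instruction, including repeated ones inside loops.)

R7=-6
R5=31
R1=8
R4=32
R2=28
R1=8+28=36
R4=32&31=0
R1=36+(-6)=30
R5=31-7=24
R4=0&24=0
R5=24^30=6
R2=M[28]=43
After step 12: R5 = 6.

6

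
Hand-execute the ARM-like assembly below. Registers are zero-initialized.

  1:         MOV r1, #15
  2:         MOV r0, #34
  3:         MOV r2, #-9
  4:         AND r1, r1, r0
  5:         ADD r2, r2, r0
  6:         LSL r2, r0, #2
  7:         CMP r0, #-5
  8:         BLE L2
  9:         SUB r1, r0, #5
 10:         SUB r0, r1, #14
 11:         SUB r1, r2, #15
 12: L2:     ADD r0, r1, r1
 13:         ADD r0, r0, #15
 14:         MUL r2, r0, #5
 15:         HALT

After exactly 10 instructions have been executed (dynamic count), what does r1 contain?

29

r1=15
r0=34
r2=-9
r1=15&34=2
r2=(-9)+34=25
r2=34<<2=136
CMP r0, #-5  (cmp 34,-5)
BLE L2: not taken
r1=34-5=29
r0=29-14=15
After step 10: r1 = 29.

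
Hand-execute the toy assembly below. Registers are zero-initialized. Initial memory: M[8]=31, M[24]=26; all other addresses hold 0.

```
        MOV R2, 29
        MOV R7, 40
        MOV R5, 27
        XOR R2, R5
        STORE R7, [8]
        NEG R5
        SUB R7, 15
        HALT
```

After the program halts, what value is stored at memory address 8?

40

R2=29
R7=40
R5=27
R2=29^27=6
STORE R7, [8] → M[8]=40
R5=-(27)=-27
R7=40-15=25
halt.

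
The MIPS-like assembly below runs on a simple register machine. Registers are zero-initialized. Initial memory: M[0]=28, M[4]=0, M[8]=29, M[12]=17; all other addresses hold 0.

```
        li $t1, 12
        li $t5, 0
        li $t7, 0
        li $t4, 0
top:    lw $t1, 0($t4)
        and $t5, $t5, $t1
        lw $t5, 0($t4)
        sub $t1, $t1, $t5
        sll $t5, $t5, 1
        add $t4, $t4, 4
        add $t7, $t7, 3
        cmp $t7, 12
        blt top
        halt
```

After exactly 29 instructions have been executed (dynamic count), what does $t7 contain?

9

li $t1, 12 → $t1=12
li $t5, 0 → $t5=0
li $t7, 0 → $t7=0
li $t4, 0 → $t4=0
lw $t1, 0($t4) → $t1=M[0]=28
and $t5, $t5, $t1 → $t5=0&28=0
lw $t5, 0($t4) → $t5=M[0]=28
sub $t1, $t1, $t5 → $t1=28-28=0
sll $t5, $t5, 1 → $t5=28<<1=56
add $t4, $t4, 4 → $t4=0+4=4
add $t7, $t7, 3 → $t7=0+3=3
cmp $t7, 12  (cmp 3,12)
blt top: taken
lw $t1, 0($t4) → $t1=M[4]=0
and $t5, $t5, $t1 → $t5=56&0=0
lw $t5, 0($t4) → $t5=M[4]=0
sub $t1, $t1, $t5 → $t1=0-0=0
sll $t5, $t5, 1 → $t5=0<<1=0
add $t4, $t4, 4 → $t4=4+4=8
add $t7, $t7, 3 → $t7=3+3=6
cmp $t7, 12  (cmp 6,12)
blt top: taken
lw $t1, 0($t4) → $t1=M[8]=29
and $t5, $t5, $t1 → $t5=0&29=0
lw $t5, 0($t4) → $t5=M[8]=29
sub $t1, $t1, $t5 → $t1=29-29=0
sll $t5, $t5, 1 → $t5=29<<1=58
add $t4, $t4, 4 → $t4=8+4=12
add $t7, $t7, 3 → $t7=6+3=9
After step 29: $t7 = 9.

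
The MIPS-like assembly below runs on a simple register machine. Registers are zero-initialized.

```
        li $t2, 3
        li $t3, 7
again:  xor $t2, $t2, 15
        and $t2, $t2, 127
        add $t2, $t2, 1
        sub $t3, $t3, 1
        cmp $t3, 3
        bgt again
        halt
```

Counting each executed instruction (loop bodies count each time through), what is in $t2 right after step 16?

$t2=3
$t3=7
$t2=3^15=12
$t2=12&127=12
$t2=12+1=13
$t3=7-1=6
cmp $t3, 3  (cmp 6,3)
bgt again: taken
$t2=13^15=2
$t2=2&127=2
$t2=2+1=3
$t3=6-1=5
cmp $t3, 3  (cmp 5,3)
bgt again: taken
$t2=3^15=12
$t2=12&127=12
After step 16: $t2 = 12.

12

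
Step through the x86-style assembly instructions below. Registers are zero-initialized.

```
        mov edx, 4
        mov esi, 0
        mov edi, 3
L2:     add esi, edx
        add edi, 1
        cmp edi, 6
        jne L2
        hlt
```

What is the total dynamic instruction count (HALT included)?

16

mov edx, 4 → edx=4
mov esi, 0 → esi=0
mov edi, 3 → edi=3
add esi, edx → esi=0+4=4
add edi, 1 → edi=3+1=4
cmp edi, 6  (cmp 4,6)
jne L2: taken
add esi, edx → esi=4+4=8
add edi, 1 → edi=4+1=5
cmp edi, 6  (cmp 5,6)
jne L2: taken
add esi, edx → esi=8+4=12
add edi, 1 → edi=5+1=6
cmp edi, 6  (cmp 6,6)
jne L2: not taken
halt.
Total executed instructions: 16.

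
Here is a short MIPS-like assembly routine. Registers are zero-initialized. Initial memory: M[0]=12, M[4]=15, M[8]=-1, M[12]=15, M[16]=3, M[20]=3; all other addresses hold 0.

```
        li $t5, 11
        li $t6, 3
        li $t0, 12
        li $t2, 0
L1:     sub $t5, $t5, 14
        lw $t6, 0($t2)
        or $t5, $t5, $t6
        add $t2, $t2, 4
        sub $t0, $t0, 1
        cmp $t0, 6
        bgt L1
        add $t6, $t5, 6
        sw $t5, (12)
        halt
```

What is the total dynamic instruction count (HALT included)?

after li $t5, 11: $t5=11
after li $t6, 3: $t6=3
after li $t0, 12: $t0=12
after li $t2, 0: $t2=0
after sub $t5, $t5, 14: $t5=11-14=-3
after lw $t6, 0($t2): $t6=M[0]=12
after or $t5, $t5, $t6: $t5=(-3)|12=-3
after add $t2, $t2, 4: $t2=0+4=4
after sub $t0, $t0, 1: $t0=12-1=11
cmp $t0, 6  (cmp 11,6)
bgt L1: taken
after sub $t5, $t5, 14: $t5=(-3)-14=-17
after lw $t6, 0($t2): $t6=M[4]=15
after or $t5, $t5, $t6: $t5=(-17)|15=-17
after add $t2, $t2, 4: $t2=4+4=8
after sub $t0, $t0, 1: $t0=11-1=10
cmp $t0, 6  (cmp 10,6)
bgt L1: taken
after sub $t5, $t5, 14: $t5=(-17)-14=-31
after lw $t6, 0($t2): $t6=M[8]=-1
after or $t5, $t5, $t6: $t5=(-31)|(-1)=-1
after add $t2, $t2, 4: $t2=8+4=12
after sub $t0, $t0, 1: $t0=10-1=9
cmp $t0, 6  (cmp 9,6)
bgt L1: taken
after sub $t5, $t5, 14: $t5=(-1)-14=-15
after lw $t6, 0($t2): $t6=M[12]=15
after or $t5, $t5, $t6: $t5=(-15)|15=-1
after add $t2, $t2, 4: $t2=12+4=16
after sub $t0, $t0, 1: $t0=9-1=8
cmp $t0, 6  (cmp 8,6)
bgt L1: taken
after sub $t5, $t5, 14: $t5=(-1)-14=-15
after lw $t6, 0($t2): $t6=M[16]=3
after or $t5, $t5, $t6: $t5=(-15)|3=-13
after add $t2, $t2, 4: $t2=16+4=20
after sub $t0, $t0, 1: $t0=8-1=7
cmp $t0, 6  (cmp 7,6)
bgt L1: taken
after sub $t5, $t5, 14: $t5=(-13)-14=-27
after lw $t6, 0($t2): $t6=M[20]=3
after or $t5, $t5, $t6: $t5=(-27)|3=-25
after add $t2, $t2, 4: $t2=20+4=24
after sub $t0, $t0, 1: $t0=7-1=6
cmp $t0, 6  (cmp 6,6)
bgt L1: not taken
after add $t6, $t5, 6: $t6=(-25)+6=-19
sw $t5, (12) → M[12]=-25
halt.
Total executed instructions: 49.

49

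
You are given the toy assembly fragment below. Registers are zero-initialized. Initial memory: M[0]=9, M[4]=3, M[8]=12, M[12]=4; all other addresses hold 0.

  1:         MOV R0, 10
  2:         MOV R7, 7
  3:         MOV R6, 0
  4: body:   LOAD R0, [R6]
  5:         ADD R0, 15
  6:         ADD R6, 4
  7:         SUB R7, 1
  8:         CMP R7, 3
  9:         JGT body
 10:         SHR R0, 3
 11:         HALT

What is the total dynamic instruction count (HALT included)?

MOV R0, 10 → R0=10
MOV R7, 7 → R7=7
MOV R6, 0 → R6=0
LOAD R0, [R6] → R0=M[0]=9
ADD R0, 15 → R0=9+15=24
ADD R6, 4 → R6=0+4=4
SUB R7, 1 → R7=7-1=6
CMP R7, 3  (cmp 6,3)
JGT body: taken
LOAD R0, [R6] → R0=M[4]=3
ADD R0, 15 → R0=3+15=18
ADD R6, 4 → R6=4+4=8
SUB R7, 1 → R7=6-1=5
CMP R7, 3  (cmp 5,3)
JGT body: taken
LOAD R0, [R6] → R0=M[8]=12
ADD R0, 15 → R0=12+15=27
ADD R6, 4 → R6=8+4=12
SUB R7, 1 → R7=5-1=4
CMP R7, 3  (cmp 4,3)
JGT body: taken
LOAD R0, [R6] → R0=M[12]=4
ADD R0, 15 → R0=4+15=19
ADD R6, 4 → R6=12+4=16
SUB R7, 1 → R7=4-1=3
CMP R7, 3  (cmp 3,3)
JGT body: not taken
SHR R0, 3 → R0=19>>3=2
halt.
Total executed instructions: 29.

29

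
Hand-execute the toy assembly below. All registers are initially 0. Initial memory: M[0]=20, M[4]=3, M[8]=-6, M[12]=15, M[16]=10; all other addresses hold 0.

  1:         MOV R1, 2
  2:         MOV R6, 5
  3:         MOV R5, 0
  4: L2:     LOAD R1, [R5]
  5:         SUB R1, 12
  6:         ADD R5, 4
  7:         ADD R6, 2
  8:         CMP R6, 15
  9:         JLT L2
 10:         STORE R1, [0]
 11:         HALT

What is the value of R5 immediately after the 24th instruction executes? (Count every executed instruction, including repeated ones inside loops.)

R1=2
R6=5
R5=0
R1=M[0]=20
R1=20-12=8
R5=0+4=4
R6=5+2=7
CMP R6, 15  (cmp 7,15)
JLT L2: taken
R1=M[4]=3
R1=3-12=-9
R5=4+4=8
R6=7+2=9
CMP R6, 15  (cmp 9,15)
JLT L2: taken
R1=M[8]=-6
R1=(-6)-12=-18
R5=8+4=12
R6=9+2=11
CMP R6, 15  (cmp 11,15)
JLT L2: taken
R1=M[12]=15
R1=15-12=3
R5=12+4=16
After step 24: R5 = 16.

16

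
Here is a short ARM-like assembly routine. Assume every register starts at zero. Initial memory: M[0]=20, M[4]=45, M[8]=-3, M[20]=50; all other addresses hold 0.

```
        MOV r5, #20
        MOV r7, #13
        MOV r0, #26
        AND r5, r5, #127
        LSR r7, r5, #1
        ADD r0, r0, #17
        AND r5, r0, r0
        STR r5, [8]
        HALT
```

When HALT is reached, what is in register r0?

r5=20
r7=13
r0=26
r5=20&127=20
r7=20>>1=10
r0=26+17=43
r5=43&43=43
STR r5, [8] → M[8]=43
halt.

43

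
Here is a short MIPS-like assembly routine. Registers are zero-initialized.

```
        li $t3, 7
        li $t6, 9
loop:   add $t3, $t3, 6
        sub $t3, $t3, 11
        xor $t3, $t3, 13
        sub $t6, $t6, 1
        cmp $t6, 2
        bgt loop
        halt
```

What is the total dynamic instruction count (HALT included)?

45

li $t3, 7 → $t3=7
li $t6, 9 → $t6=9
add $t3, $t3, 6 → $t3=7+6=13
sub $t3, $t3, 11 → $t3=13-11=2
xor $t3, $t3, 13 → $t3=2^13=15
sub $t6, $t6, 1 → $t6=9-1=8
cmp $t6, 2  (cmp 8,2)
bgt loop: taken
add $t3, $t3, 6 → $t3=15+6=21
sub $t3, $t3, 11 → $t3=21-11=10
xor $t3, $t3, 13 → $t3=10^13=7
sub $t6, $t6, 1 → $t6=8-1=7
cmp $t6, 2  (cmp 7,2)
bgt loop: taken
add $t3, $t3, 6 → $t3=7+6=13
sub $t3, $t3, 11 → $t3=13-11=2
xor $t3, $t3, 13 → $t3=2^13=15
sub $t6, $t6, 1 → $t6=7-1=6
cmp $t6, 2  (cmp 6,2)
bgt loop: taken
add $t3, $t3, 6 → $t3=15+6=21
sub $t3, $t3, 11 → $t3=21-11=10
xor $t3, $t3, 13 → $t3=10^13=7
sub $t6, $t6, 1 → $t6=6-1=5
cmp $t6, 2  (cmp 5,2)
bgt loop: taken
add $t3, $t3, 6 → $t3=7+6=13
sub $t3, $t3, 11 → $t3=13-11=2
xor $t3, $t3, 13 → $t3=2^13=15
sub $t6, $t6, 1 → $t6=5-1=4
cmp $t6, 2  (cmp 4,2)
bgt loop: taken
add $t3, $t3, 6 → $t3=15+6=21
sub $t3, $t3, 11 → $t3=21-11=10
xor $t3, $t3, 13 → $t3=10^13=7
sub $t6, $t6, 1 → $t6=4-1=3
cmp $t6, 2  (cmp 3,2)
bgt loop: taken
add $t3, $t3, 6 → $t3=7+6=13
sub $t3, $t3, 11 → $t3=13-11=2
xor $t3, $t3, 13 → $t3=2^13=15
sub $t6, $t6, 1 → $t6=3-1=2
cmp $t6, 2  (cmp 2,2)
bgt loop: not taken
halt.
Total executed instructions: 45.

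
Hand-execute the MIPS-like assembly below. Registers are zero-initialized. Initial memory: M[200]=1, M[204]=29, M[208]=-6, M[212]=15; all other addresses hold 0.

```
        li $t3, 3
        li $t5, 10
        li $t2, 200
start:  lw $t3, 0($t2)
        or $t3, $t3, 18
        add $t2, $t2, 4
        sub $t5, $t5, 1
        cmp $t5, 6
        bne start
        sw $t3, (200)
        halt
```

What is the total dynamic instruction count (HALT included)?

29

li $t3, 3 → $t3=3
li $t5, 10 → $t5=10
li $t2, 200 → $t2=200
lw $t3, 0($t2) → $t3=M[200]=1
or $t3, $t3, 18 → $t3=1|18=19
add $t2, $t2, 4 → $t2=200+4=204
sub $t5, $t5, 1 → $t5=10-1=9
cmp $t5, 6  (cmp 9,6)
bne start: taken
lw $t3, 0($t2) → $t3=M[204]=29
or $t3, $t3, 18 → $t3=29|18=31
add $t2, $t2, 4 → $t2=204+4=208
sub $t5, $t5, 1 → $t5=9-1=8
cmp $t5, 6  (cmp 8,6)
bne start: taken
lw $t3, 0($t2) → $t3=M[208]=-6
or $t3, $t3, 18 → $t3=(-6)|18=-6
add $t2, $t2, 4 → $t2=208+4=212
sub $t5, $t5, 1 → $t5=8-1=7
cmp $t5, 6  (cmp 7,6)
bne start: taken
lw $t3, 0($t2) → $t3=M[212]=15
or $t3, $t3, 18 → $t3=15|18=31
add $t2, $t2, 4 → $t2=212+4=216
sub $t5, $t5, 1 → $t5=7-1=6
cmp $t5, 6  (cmp 6,6)
bne start: not taken
sw $t3, (200) → M[200]=31
halt.
Total executed instructions: 29.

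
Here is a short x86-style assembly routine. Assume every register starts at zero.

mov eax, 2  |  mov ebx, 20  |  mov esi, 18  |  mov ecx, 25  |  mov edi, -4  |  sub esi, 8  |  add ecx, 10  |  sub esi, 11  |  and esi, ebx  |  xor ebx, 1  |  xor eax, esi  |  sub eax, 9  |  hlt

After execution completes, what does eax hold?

mov eax, 2 → eax=2
mov ebx, 20 → ebx=20
mov esi, 18 → esi=18
mov ecx, 25 → ecx=25
mov edi, -4 → edi=-4
sub esi, 8 → esi=18-8=10
add ecx, 10 → ecx=25+10=35
sub esi, 11 → esi=10-11=-1
and esi, ebx → esi=(-1)&20=20
xor ebx, 1 → ebx=20^1=21
xor eax, esi → eax=2^20=22
sub eax, 9 → eax=22-9=13
halt.

13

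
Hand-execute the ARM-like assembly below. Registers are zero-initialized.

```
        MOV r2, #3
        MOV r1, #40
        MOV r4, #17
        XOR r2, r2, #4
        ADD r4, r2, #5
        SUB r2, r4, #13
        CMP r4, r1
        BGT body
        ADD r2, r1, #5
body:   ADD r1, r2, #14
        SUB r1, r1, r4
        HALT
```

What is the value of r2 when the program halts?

45

MOV r2, #3 → r2=3
MOV r1, #40 → r1=40
MOV r4, #17 → r4=17
XOR r2, r2, #4 → r2=3^4=7
ADD r4, r2, #5 → r4=7+5=12
SUB r2, r4, #13 → r2=12-13=-1
CMP r4, r1  (cmp 12,40)
BGT body: not taken
ADD r2, r1, #5 → r2=40+5=45
ADD r1, r2, #14 → r1=45+14=59
SUB r1, r1, r4 → r1=59-12=47
halt.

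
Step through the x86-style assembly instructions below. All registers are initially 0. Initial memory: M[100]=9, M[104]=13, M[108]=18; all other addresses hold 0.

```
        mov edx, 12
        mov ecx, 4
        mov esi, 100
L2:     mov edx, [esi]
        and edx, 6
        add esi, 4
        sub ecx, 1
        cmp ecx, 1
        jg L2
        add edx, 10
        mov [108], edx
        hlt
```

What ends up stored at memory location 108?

after mov edx, 12: edx=12
after mov ecx, 4: ecx=4
after mov esi, 100: esi=100
after mov edx, [esi]: edx=M[100]=9
after and edx, 6: edx=9&6=0
after add esi, 4: esi=100+4=104
after sub ecx, 1: ecx=4-1=3
cmp ecx, 1  (cmp 3,1)
jg L2: taken
after mov edx, [esi]: edx=M[104]=13
after and edx, 6: edx=13&6=4
after add esi, 4: esi=104+4=108
after sub ecx, 1: ecx=3-1=2
cmp ecx, 1  (cmp 2,1)
jg L2: taken
after mov edx, [esi]: edx=M[108]=18
after and edx, 6: edx=18&6=2
after add esi, 4: esi=108+4=112
after sub ecx, 1: ecx=2-1=1
cmp ecx, 1  (cmp 1,1)
jg L2: not taken
after add edx, 10: edx=2+10=12
mov [108], edx → M[108]=12
halt.

12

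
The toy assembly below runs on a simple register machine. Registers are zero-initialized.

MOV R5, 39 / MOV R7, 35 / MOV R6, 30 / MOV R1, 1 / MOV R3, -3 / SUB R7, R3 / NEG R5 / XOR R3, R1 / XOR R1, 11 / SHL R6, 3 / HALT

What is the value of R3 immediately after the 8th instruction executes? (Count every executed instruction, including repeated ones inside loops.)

-4

MOV R5, 39 → R5=39
MOV R7, 35 → R7=35
MOV R6, 30 → R6=30
MOV R1, 1 → R1=1
MOV R3, -3 → R3=-3
SUB R7, R3 → R7=35-(-3)=38
NEG R5 → R5=-(39)=-39
XOR R3, R1 → R3=(-3)^1=-4
After step 8: R3 = -4.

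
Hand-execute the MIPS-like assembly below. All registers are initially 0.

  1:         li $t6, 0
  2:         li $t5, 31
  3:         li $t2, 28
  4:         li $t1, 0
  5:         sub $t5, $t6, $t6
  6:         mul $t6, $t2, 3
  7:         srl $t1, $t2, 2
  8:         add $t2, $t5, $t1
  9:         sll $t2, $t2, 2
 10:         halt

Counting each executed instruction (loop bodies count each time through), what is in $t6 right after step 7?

84

$t6=0
$t5=31
$t2=28
$t1=0
$t5=0-0=0
$t6=28*3=84
$t1=28>>2=7
After step 7: $t6 = 84.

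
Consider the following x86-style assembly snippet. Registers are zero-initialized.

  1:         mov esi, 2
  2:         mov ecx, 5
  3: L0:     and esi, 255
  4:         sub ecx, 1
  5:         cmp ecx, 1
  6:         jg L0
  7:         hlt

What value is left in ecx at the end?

esi=2
ecx=5
esi=2&255=2
ecx=5-1=4
cmp ecx, 1  (cmp 4,1)
jg L0: taken
esi=2&255=2
ecx=4-1=3
cmp ecx, 1  (cmp 3,1)
jg L0: taken
esi=2&255=2
ecx=3-1=2
cmp ecx, 1  (cmp 2,1)
jg L0: taken
esi=2&255=2
ecx=2-1=1
cmp ecx, 1  (cmp 1,1)
jg L0: not taken
halt.

1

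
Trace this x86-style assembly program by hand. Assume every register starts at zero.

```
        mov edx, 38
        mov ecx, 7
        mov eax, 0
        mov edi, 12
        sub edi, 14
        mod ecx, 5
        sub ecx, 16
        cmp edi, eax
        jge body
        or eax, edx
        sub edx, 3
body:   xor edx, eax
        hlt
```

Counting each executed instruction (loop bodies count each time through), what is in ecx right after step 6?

after mov edx, 38: edx=38
after mov ecx, 7: ecx=7
after mov eax, 0: eax=0
after mov edi, 12: edi=12
after sub edi, 14: edi=12-14=-2
after mod ecx, 5: ecx=7%5=2
After step 6: ecx = 2.

2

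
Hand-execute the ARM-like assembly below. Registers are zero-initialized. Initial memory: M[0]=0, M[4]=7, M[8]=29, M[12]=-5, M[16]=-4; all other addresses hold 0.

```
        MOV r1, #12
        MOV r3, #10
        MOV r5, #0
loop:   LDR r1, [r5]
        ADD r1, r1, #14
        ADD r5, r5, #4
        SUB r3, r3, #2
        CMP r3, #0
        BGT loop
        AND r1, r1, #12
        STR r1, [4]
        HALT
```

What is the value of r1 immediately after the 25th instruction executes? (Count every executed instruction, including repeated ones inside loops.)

after MOV r1, #12: r1=12
after MOV r3, #10: r3=10
after MOV r5, #0: r5=0
after LDR r1, [r5]: r1=M[0]=0
after ADD r1, r1, #14: r1=0+14=14
after ADD r5, r5, #4: r5=0+4=4
after SUB r3, r3, #2: r3=10-2=8
CMP r3, #0  (cmp 8,0)
BGT loop: taken
after LDR r1, [r5]: r1=M[4]=7
after ADD r1, r1, #14: r1=7+14=21
after ADD r5, r5, #4: r5=4+4=8
after SUB r3, r3, #2: r3=8-2=6
CMP r3, #0  (cmp 6,0)
BGT loop: taken
after LDR r1, [r5]: r1=M[8]=29
after ADD r1, r1, #14: r1=29+14=43
after ADD r5, r5, #4: r5=8+4=12
after SUB r3, r3, #2: r3=6-2=4
CMP r3, #0  (cmp 4,0)
BGT loop: taken
after LDR r1, [r5]: r1=M[12]=-5
after ADD r1, r1, #14: r1=(-5)+14=9
after ADD r5, r5, #4: r5=12+4=16
after SUB r3, r3, #2: r3=4-2=2
After step 25: r1 = 9.

9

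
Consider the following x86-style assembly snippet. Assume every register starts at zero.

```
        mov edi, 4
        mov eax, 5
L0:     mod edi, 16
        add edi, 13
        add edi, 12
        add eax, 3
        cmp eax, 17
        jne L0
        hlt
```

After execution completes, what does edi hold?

40

after mov edi, 4: edi=4
after mov eax, 5: eax=5
after mod edi, 16: edi=4%16=4
after add edi, 13: edi=4+13=17
after add edi, 12: edi=17+12=29
after add eax, 3: eax=5+3=8
cmp eax, 17  (cmp 8,17)
jne L0: taken
after mod edi, 16: edi=29%16=13
after add edi, 13: edi=13+13=26
after add edi, 12: edi=26+12=38
after add eax, 3: eax=8+3=11
cmp eax, 17  (cmp 11,17)
jne L0: taken
after mod edi, 16: edi=38%16=6
after add edi, 13: edi=6+13=19
after add edi, 12: edi=19+12=31
after add eax, 3: eax=11+3=14
cmp eax, 17  (cmp 14,17)
jne L0: taken
after mod edi, 16: edi=31%16=15
after add edi, 13: edi=15+13=28
after add edi, 12: edi=28+12=40
after add eax, 3: eax=14+3=17
cmp eax, 17  (cmp 17,17)
jne L0: not taken
halt.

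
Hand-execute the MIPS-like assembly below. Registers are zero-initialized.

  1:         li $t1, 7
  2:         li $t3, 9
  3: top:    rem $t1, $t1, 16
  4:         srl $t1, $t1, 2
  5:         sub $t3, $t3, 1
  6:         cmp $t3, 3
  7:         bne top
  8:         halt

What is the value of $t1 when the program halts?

after li $t1, 7: $t1=7
after li $t3, 9: $t3=9
after rem $t1, $t1, 16: $t1=7%16=7
after srl $t1, $t1, 2: $t1=7>>2=1
after sub $t3, $t3, 1: $t3=9-1=8
cmp $t3, 3  (cmp 8,3)
bne top: taken
after rem $t1, $t1, 16: $t1=1%16=1
after srl $t1, $t1, 2: $t1=1>>2=0
after sub $t3, $t3, 1: $t3=8-1=7
cmp $t3, 3  (cmp 7,3)
bne top: taken
after rem $t1, $t1, 16: $t1=0%16=0
after srl $t1, $t1, 2: $t1=0>>2=0
after sub $t3, $t3, 1: $t3=7-1=6
cmp $t3, 3  (cmp 6,3)
bne top: taken
after rem $t1, $t1, 16: $t1=0%16=0
after srl $t1, $t1, 2: $t1=0>>2=0
after sub $t3, $t3, 1: $t3=6-1=5
cmp $t3, 3  (cmp 5,3)
bne top: taken
after rem $t1, $t1, 16: $t1=0%16=0
after srl $t1, $t1, 2: $t1=0>>2=0
after sub $t3, $t3, 1: $t3=5-1=4
cmp $t3, 3  (cmp 4,3)
bne top: taken
after rem $t1, $t1, 16: $t1=0%16=0
after srl $t1, $t1, 2: $t1=0>>2=0
after sub $t3, $t3, 1: $t3=4-1=3
cmp $t3, 3  (cmp 3,3)
bne top: not taken
halt.

0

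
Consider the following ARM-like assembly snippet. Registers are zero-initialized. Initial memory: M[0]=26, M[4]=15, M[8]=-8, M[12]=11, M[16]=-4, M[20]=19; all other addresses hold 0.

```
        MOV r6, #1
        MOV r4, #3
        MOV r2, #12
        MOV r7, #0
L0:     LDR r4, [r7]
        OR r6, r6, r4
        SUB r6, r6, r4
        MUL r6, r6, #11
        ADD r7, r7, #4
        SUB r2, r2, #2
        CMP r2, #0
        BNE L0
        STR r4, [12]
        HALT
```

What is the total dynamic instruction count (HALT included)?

after MOV r6, #1: r6=1
after MOV r4, #3: r4=3
after MOV r2, #12: r2=12
after MOV r7, #0: r7=0
after LDR r4, [r7]: r4=M[0]=26
after OR r6, r6, r4: r6=1|26=27
after SUB r6, r6, r4: r6=27-26=1
after MUL r6, r6, #11: r6=1*11=11
after ADD r7, r7, #4: r7=0+4=4
after SUB r2, r2, #2: r2=12-2=10
CMP r2, #0  (cmp 10,0)
BNE L0: taken
after LDR r4, [r7]: r4=M[4]=15
after OR r6, r6, r4: r6=11|15=15
after SUB r6, r6, r4: r6=15-15=0
after MUL r6, r6, #11: r6=0*11=0
after ADD r7, r7, #4: r7=4+4=8
after SUB r2, r2, #2: r2=10-2=8
CMP r2, #0  (cmp 8,0)
BNE L0: taken
after LDR r4, [r7]: r4=M[8]=-8
after OR r6, r6, r4: r6=0|(-8)=-8
after SUB r6, r6, r4: r6=(-8)-(-8)=0
after MUL r6, r6, #11: r6=0*11=0
after ADD r7, r7, #4: r7=8+4=12
after SUB r2, r2, #2: r2=8-2=6
CMP r2, #0  (cmp 6,0)
BNE L0: taken
after LDR r4, [r7]: r4=M[12]=11
after OR r6, r6, r4: r6=0|11=11
after SUB r6, r6, r4: r6=11-11=0
after MUL r6, r6, #11: r6=0*11=0
after ADD r7, r7, #4: r7=12+4=16
after SUB r2, r2, #2: r2=6-2=4
CMP r2, #0  (cmp 4,0)
BNE L0: taken
after LDR r4, [r7]: r4=M[16]=-4
after OR r6, r6, r4: r6=0|(-4)=-4
after SUB r6, r6, r4: r6=(-4)-(-4)=0
after MUL r6, r6, #11: r6=0*11=0
after ADD r7, r7, #4: r7=16+4=20
after SUB r2, r2, #2: r2=4-2=2
CMP r2, #0  (cmp 2,0)
BNE L0: taken
after LDR r4, [r7]: r4=M[20]=19
after OR r6, r6, r4: r6=0|19=19
after SUB r6, r6, r4: r6=19-19=0
after MUL r6, r6, #11: r6=0*11=0
after ADD r7, r7, #4: r7=20+4=24
after SUB r2, r2, #2: r2=2-2=0
CMP r2, #0  (cmp 0,0)
BNE L0: not taken
STR r4, [12] → M[12]=19
halt.
Total executed instructions: 54.

54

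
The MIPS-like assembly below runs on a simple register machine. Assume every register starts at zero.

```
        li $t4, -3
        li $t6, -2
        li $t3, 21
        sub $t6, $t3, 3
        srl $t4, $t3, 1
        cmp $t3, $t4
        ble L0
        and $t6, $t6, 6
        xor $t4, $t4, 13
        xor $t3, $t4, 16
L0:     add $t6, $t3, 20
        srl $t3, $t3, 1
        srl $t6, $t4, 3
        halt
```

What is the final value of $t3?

after li $t4, -3: $t4=-3
after li $t6, -2: $t6=-2
after li $t3, 21: $t3=21
after sub $t6, $t3, 3: $t6=21-3=18
after srl $t4, $t3, 1: $t4=21>>1=10
cmp $t3, $t4  (cmp 21,10)
ble L0: not taken
after and $t6, $t6, 6: $t6=18&6=2
after xor $t4, $t4, 13: $t4=10^13=7
after xor $t3, $t4, 16: $t3=7^16=23
after add $t6, $t3, 20: $t6=23+20=43
after srl $t3, $t3, 1: $t3=23>>1=11
after srl $t6, $t4, 3: $t6=7>>3=0
halt.

11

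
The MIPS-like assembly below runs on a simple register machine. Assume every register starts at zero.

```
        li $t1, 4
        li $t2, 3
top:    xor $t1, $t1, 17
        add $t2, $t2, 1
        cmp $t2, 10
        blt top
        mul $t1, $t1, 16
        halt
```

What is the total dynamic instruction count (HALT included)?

li $t1, 4 → $t1=4
li $t2, 3 → $t2=3
xor $t1, $t1, 17 → $t1=4^17=21
add $t2, $t2, 1 → $t2=3+1=4
cmp $t2, 10  (cmp 4,10)
blt top: taken
xor $t1, $t1, 17 → $t1=21^17=4
add $t2, $t2, 1 → $t2=4+1=5
cmp $t2, 10  (cmp 5,10)
blt top: taken
xor $t1, $t1, 17 → $t1=4^17=21
add $t2, $t2, 1 → $t2=5+1=6
cmp $t2, 10  (cmp 6,10)
blt top: taken
xor $t1, $t1, 17 → $t1=21^17=4
add $t2, $t2, 1 → $t2=6+1=7
cmp $t2, 10  (cmp 7,10)
blt top: taken
xor $t1, $t1, 17 → $t1=4^17=21
add $t2, $t2, 1 → $t2=7+1=8
cmp $t2, 10  (cmp 8,10)
blt top: taken
xor $t1, $t1, 17 → $t1=21^17=4
add $t2, $t2, 1 → $t2=8+1=9
cmp $t2, 10  (cmp 9,10)
blt top: taken
xor $t1, $t1, 17 → $t1=4^17=21
add $t2, $t2, 1 → $t2=9+1=10
cmp $t2, 10  (cmp 10,10)
blt top: not taken
mul $t1, $t1, 16 → $t1=21*16=336
halt.
Total executed instructions: 32.

32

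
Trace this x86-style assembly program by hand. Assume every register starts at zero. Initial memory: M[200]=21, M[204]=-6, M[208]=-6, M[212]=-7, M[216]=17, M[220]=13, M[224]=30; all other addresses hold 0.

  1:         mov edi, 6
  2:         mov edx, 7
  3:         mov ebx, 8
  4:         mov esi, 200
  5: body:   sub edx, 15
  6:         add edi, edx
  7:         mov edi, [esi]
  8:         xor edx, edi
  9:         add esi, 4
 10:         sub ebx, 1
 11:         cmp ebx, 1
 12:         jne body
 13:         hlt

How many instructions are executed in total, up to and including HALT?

after mov edi, 6: edi=6
after mov edx, 7: edx=7
after mov ebx, 8: ebx=8
after mov esi, 200: esi=200
after sub edx, 15: edx=7-15=-8
after add edi, edx: edi=6+(-8)=-2
after mov edi, [esi]: edi=M[200]=21
after xor edx, edi: edx=(-8)^21=-19
after add esi, 4: esi=200+4=204
after sub ebx, 1: ebx=8-1=7
cmp ebx, 1  (cmp 7,1)
jne body: taken
after sub edx, 15: edx=(-19)-15=-34
after add edi, edx: edi=21+(-34)=-13
after mov edi, [esi]: edi=M[204]=-6
after xor edx, edi: edx=(-34)^(-6)=36
after add esi, 4: esi=204+4=208
after sub ebx, 1: ebx=7-1=6
cmp ebx, 1  (cmp 6,1)
jne body: taken
after sub edx, 15: edx=36-15=21
after add edi, edx: edi=(-6)+21=15
after mov edi, [esi]: edi=M[208]=-6
after xor edx, edi: edx=21^(-6)=-17
after add esi, 4: esi=208+4=212
after sub ebx, 1: ebx=6-1=5
cmp ebx, 1  (cmp 5,1)
jne body: taken
after sub edx, 15: edx=(-17)-15=-32
after add edi, edx: edi=(-6)+(-32)=-38
after mov edi, [esi]: edi=M[212]=-7
after xor edx, edi: edx=(-32)^(-7)=25
after add esi, 4: esi=212+4=216
after sub ebx, 1: ebx=5-1=4
cmp ebx, 1  (cmp 4,1)
jne body: taken
after sub edx, 15: edx=25-15=10
after add edi, edx: edi=(-7)+10=3
after mov edi, [esi]: edi=M[216]=17
after xor edx, edi: edx=10^17=27
after add esi, 4: esi=216+4=220
after sub ebx, 1: ebx=4-1=3
cmp ebx, 1  (cmp 3,1)
jne body: taken
after sub edx, 15: edx=27-15=12
after add edi, edx: edi=17+12=29
after mov edi, [esi]: edi=M[220]=13
after xor edx, edi: edx=12^13=1
after add esi, 4: esi=220+4=224
after sub ebx, 1: ebx=3-1=2
cmp ebx, 1  (cmp 2,1)
jne body: taken
after sub edx, 15: edx=1-15=-14
after add edi, edx: edi=13+(-14)=-1
after mov edi, [esi]: edi=M[224]=30
after xor edx, edi: edx=(-14)^30=-20
after add esi, 4: esi=224+4=228
after sub ebx, 1: ebx=2-1=1
cmp ebx, 1  (cmp 1,1)
jne body: not taken
halt.
Total executed instructions: 61.

61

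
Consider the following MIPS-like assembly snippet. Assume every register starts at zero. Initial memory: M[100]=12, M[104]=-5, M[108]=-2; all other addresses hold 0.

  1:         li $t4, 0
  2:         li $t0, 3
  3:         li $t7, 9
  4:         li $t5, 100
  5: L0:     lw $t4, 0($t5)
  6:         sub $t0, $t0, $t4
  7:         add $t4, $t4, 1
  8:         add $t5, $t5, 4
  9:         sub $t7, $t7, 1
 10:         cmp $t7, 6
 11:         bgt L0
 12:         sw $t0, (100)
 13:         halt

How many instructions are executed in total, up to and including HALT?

li $t4, 0 → $t4=0
li $t0, 3 → $t0=3
li $t7, 9 → $t7=9
li $t5, 100 → $t5=100
lw $t4, 0($t5) → $t4=M[100]=12
sub $t0, $t0, $t4 → $t0=3-12=-9
add $t4, $t4, 1 → $t4=12+1=13
add $t5, $t5, 4 → $t5=100+4=104
sub $t7, $t7, 1 → $t7=9-1=8
cmp $t7, 6  (cmp 8,6)
bgt L0: taken
lw $t4, 0($t5) → $t4=M[104]=-5
sub $t0, $t0, $t4 → $t0=(-9)-(-5)=-4
add $t4, $t4, 1 → $t4=(-5)+1=-4
add $t5, $t5, 4 → $t5=104+4=108
sub $t7, $t7, 1 → $t7=8-1=7
cmp $t7, 6  (cmp 7,6)
bgt L0: taken
lw $t4, 0($t5) → $t4=M[108]=-2
sub $t0, $t0, $t4 → $t0=(-4)-(-2)=-2
add $t4, $t4, 1 → $t4=(-2)+1=-1
add $t5, $t5, 4 → $t5=108+4=112
sub $t7, $t7, 1 → $t7=7-1=6
cmp $t7, 6  (cmp 6,6)
bgt L0: not taken
sw $t0, (100) → M[100]=-2
halt.
Total executed instructions: 27.

27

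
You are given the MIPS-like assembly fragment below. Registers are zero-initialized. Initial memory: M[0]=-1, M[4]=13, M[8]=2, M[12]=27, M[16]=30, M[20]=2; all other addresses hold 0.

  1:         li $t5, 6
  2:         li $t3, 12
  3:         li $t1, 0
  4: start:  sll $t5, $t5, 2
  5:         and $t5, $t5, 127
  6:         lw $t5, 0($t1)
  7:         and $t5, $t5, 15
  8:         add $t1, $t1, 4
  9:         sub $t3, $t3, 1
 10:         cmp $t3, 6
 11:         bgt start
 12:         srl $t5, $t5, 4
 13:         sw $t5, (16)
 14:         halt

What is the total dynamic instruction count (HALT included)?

54

$t5=6
$t3=12
$t1=0
$t5=6<<2=24
$t5=24&127=24
$t5=M[0]=-1
$t5=(-1)&15=15
$t1=0+4=4
$t3=12-1=11
cmp $t3, 6  (cmp 11,6)
bgt start: taken
$t5=15<<2=60
$t5=60&127=60
$t5=M[4]=13
$t5=13&15=13
$t1=4+4=8
$t3=11-1=10
cmp $t3, 6  (cmp 10,6)
bgt start: taken
$t5=13<<2=52
$t5=52&127=52
$t5=M[8]=2
$t5=2&15=2
$t1=8+4=12
$t3=10-1=9
cmp $t3, 6  (cmp 9,6)
bgt start: taken
$t5=2<<2=8
$t5=8&127=8
$t5=M[12]=27
$t5=27&15=11
$t1=12+4=16
$t3=9-1=8
cmp $t3, 6  (cmp 8,6)
bgt start: taken
$t5=11<<2=44
$t5=44&127=44
$t5=M[16]=30
$t5=30&15=14
$t1=16+4=20
$t3=8-1=7
cmp $t3, 6  (cmp 7,6)
bgt start: taken
$t5=14<<2=56
$t5=56&127=56
$t5=M[20]=2
$t5=2&15=2
$t1=20+4=24
$t3=7-1=6
cmp $t3, 6  (cmp 6,6)
bgt start: not taken
$t5=2>>4=0
sw $t5, (16) → M[16]=0
halt.
Total executed instructions: 54.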